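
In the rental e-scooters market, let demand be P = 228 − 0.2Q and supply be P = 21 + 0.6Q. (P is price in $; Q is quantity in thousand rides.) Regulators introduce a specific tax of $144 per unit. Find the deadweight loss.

$12960 thousand

Competitive equilibrium: 228 − 0.2Q = 21 + 0.6Q → Q* = 258.75, P* = 176.25.
With the tax, the buyer price exceeds the seller price by 144: (228 − 0.2Q) − (21 + 0.6Q) = 144 → Q' = 78.75.
ΔQ = 258.75 − 78.75 = 180; the wedge equals the tax, 144.
DWL = ½ × 180 × 144 = $12960 thousand.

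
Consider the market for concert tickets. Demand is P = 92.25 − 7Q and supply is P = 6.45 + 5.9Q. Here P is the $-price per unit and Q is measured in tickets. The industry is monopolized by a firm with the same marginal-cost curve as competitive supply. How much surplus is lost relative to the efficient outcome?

Competitive equilibrium: 92.25 − 7Q = 6.45 + 5.9Q → Q* = 6.6512, P* = 45.6919.
Marginal revenue: MR = 92.25 − 14Q. Set MR = MC: 92.25 − 14Q = 6.45 + 5.9Q → Q_m = 4.3116.
Price P_m = 92.25 − 7·4.3116 = 62.0688; MC(Q_m) = 6.45 + 5.9·4.3116 = 31.8884.
Competitive Q* = 6.6512, so ΔQ = 2.3396; wedge = 62.0688 − 31.8884 = 30.1804.
Welfare loss = ½ × 2.3396 × 30.1804 = $35.31.

$35.31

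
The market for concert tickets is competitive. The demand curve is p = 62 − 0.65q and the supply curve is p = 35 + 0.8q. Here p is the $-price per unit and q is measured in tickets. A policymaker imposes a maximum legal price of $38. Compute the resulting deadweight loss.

$160.32

Competitive equilibrium: 62 − 0.65q = 35 + 0.8q → q* = 18.6207, p* = 49.8966.
At the ceiling p = 38, quantity supplied = (38 − 35)/0.8 = 3.75.
Willingness to pay at q' = 3.75: 62 − 0.65·3.75 = 59.5625.
Δq = 18.6207 − 3.75 = 14.8707; wedge = 59.5625 − 38 = 21.5625.
Deadweight loss = ½ × 14.8707 × 21.5625 = $160.32.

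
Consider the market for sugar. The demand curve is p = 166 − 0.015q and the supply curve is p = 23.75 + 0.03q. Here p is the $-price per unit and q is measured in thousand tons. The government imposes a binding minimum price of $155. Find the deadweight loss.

$132617.36 thousand

Competitive equilibrium: 166 − 0.015q = 23.75 + 0.03q → q* = 3161.1111, p* = 118.5833.
At the floor p = 155, quantity demanded = (166 − 155)/0.015 = 733.3333.
Sellers' marginal cost at q' = 733.3333: 23.75 + 0.03·733.3333 = 45.75.
Δq = 3161.1111 − 733.3333 = 2427.7778; wedge = 155 − 45.75 = 109.25.
DWL = ½ × 2427.7778 × 109.25 = $132617.36 thousand.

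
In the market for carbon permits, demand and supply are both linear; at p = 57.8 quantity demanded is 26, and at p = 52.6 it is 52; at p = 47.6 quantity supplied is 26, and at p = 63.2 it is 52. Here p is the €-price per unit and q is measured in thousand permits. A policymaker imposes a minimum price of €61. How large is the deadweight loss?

Demand slope = (52.6 − 57.8)/(52 − 26) = −0.2, so p = 63 − 0.2q.
Supply slope = (63.2 − 47.6)/(52 − 26) = 0.6, so p = 32 + 0.6q.
Competitive equilibrium: 63 − 0.2q = 32 + 0.6q → q* = 38.75, p* = 55.25.
At the floor p = 61, quantity demanded = (63 − 61)/0.2 = 10.
Sellers' marginal cost at q' = 10: 32 + 0.6·10 = 38.
Δq = 38.75 − 10 = 28.75; wedge = 61 − 38 = 23.
Deadweight loss = ½ × 28.75 × 23 = €330.625 thousand.

€330.625 thousand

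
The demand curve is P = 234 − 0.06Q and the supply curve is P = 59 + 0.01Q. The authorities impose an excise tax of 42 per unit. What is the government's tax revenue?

Competitive equilibrium: 234 − 0.06Q = 59 + 0.01Q → Q* = 2500, P* = 84.
With the tax, the buyer price exceeds the seller price by 42: (234 − 0.06Q) − (59 + 0.01Q) = 42 → Q' = 1900.
Tax revenue = 42 × 1900 = 79800.

79800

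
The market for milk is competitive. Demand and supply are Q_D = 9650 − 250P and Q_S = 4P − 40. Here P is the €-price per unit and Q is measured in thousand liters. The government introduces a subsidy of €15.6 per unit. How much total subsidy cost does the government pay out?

In inverse form: demand P = 38.6 − 0.004Q, supply P = 10 + 0.25Q.
Competitive equilibrium: 38.6 − 0.004Q = 10 + 0.25Q → Q* = 112.59843, P* = 38.14961.
The subsidy lowers effective supply by 15.6: P = 0.25Q − 5.6.
New quantity: 38.6 − 0.004Q = 0.25Q − 5.6 → Q' = 174.01575.
Total subsidy cost = 15.6 × 174.01575 = €2714.65 thousand.

€2714.65 thousand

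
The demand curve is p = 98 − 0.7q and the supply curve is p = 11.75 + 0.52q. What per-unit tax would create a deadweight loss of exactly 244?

24.4

Competitive equilibrium: 98 − 0.7q = 11.75 + 0.52q → q* = 70.6967, p* = 48.5123.
A tax t gives Δq = t/1.22 and wedge t, so DWL = t²/2.44.
t²/2.44 = 244 → t² = 595.36 → t = 24.4.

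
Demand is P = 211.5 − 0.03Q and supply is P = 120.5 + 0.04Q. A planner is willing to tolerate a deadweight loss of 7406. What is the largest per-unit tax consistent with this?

Competitive equilibrium: 211.5 − 0.03Q = 120.5 + 0.04Q → Q* = 1300, P* = 172.5.
A tax t gives ΔQ = t/0.07 and wedge t, so DWL = t²/0.14.
t²/0.14 = 7406 → t² = 1036.84 → t = 32.2.

32.2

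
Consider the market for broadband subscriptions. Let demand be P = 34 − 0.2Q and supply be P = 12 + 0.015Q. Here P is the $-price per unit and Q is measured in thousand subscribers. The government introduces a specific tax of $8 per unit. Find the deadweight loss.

$148.84 thousand

Competitive equilibrium: 34 − 0.2Q = 12 + 0.015Q → Q* = 102.3256, P* = 13.5349.
With the tax, the buyer price exceeds the seller price by 8: (34 − 0.2Q) − (12 + 0.015Q) = 8 → Q' = 65.1163.
ΔQ = 102.3256 − 65.1163 = 37.2093; the wedge equals the tax, 8.
The triangle = ½ × 37.2093 × 8 = $148.84 thousand.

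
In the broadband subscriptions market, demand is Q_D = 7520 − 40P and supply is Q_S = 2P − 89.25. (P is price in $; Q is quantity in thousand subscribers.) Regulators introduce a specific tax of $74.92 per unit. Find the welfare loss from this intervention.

In inverse form: demand P = 188 − 0.025Q, supply P = 44.625 + 0.5Q.
Competitive equilibrium: 188 − 0.025Q = 44.625 + 0.5Q → Q* = 273.0952, P* = 181.1726.
With the tax, the buyer price exceeds the seller price by 74.92: (188 − 0.025Q) − (44.625 + 0.5Q) = 74.92 → Q' = 130.3905.
ΔQ = 273.0952 − 130.3905 = 142.7047; the wedge equals the tax, 74.92.
Welfare loss = ½ × 142.7047 × 74.92 = $5345.72 thousand.

$5345.72 thousand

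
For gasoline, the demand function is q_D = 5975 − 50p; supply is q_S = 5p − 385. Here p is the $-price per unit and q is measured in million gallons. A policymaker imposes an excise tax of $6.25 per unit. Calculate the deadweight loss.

In inverse form: demand p = 119.5 − 0.02q, supply p = 77 + 0.2q.
Competitive equilibrium: 119.5 − 0.02q = 77 + 0.2q → q* = 193.1818, p* = 115.6364.
With the tax, the buyer price exceeds the seller price by 6.25: (119.5 − 0.02q) − (77 + 0.2q) = 6.25 → q' = 164.7727.
Δq = 193.1818 − 164.7727 = 28.4091; the wedge equals the tax, 6.25.
The triangle = ½ × 28.4091 × 6.25 = $88.78 million.

$88.78 million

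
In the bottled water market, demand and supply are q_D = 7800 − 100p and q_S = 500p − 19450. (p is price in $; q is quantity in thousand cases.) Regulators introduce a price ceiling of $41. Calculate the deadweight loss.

$29260.42 thousand

In inverse form: demand p = 78 − 0.01q, supply p = 38.9 + 0.002q.
Competitive equilibrium: 78 − 0.01q = 38.9 + 0.002q → q* = 3258.3333, p* = 45.4167.
At the ceiling p = 41, quantity supplied = (41 − 38.9)/0.002 = 1050.
Willingness to pay at q' = 1050: 78 − 0.01·1050 = 67.5.
Δq = 3258.3333 − 1050 = 2208.3333; wedge = 67.5 − 41 = 26.5.
DWL = ½ × 2208.3333 × 26.5 = $29260.42 thousand.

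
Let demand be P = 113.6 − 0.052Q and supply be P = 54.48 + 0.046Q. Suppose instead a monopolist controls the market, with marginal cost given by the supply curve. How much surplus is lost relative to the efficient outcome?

2143.07

Competitive equilibrium: 113.6 − 0.052Q = 54.48 + 0.046Q → Q* = 603.26531, P* = 82.2302.
Marginal revenue: MR = 113.6 − 0.104Q. Set MR = MC: 113.6 − 0.104Q = 54.48 + 0.046Q → Q_m = 394.13333.
Price P_m = 113.6 − 0.052·394.13333 = 93.10507; MC(Q_m) = 54.48 + 0.046·394.13333 = 72.61013.
Competitive Q* = 603.26531, so ΔQ = 209.13198; wedge = 93.10507 − 72.61013 = 20.49494.
Deadweight loss = ½ × 209.13198 × 20.49494 = 2143.07.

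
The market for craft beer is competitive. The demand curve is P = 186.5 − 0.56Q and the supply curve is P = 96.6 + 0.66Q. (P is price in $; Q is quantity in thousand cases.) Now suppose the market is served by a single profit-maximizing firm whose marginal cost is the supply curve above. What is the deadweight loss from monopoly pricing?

$327.84 thousand

Competitive equilibrium: 186.5 − 0.56Q = 96.6 + 0.66Q → Q* = 73.6885, P* = 145.2344.
Marginal revenue: MR = 186.5 − 1.12Q. Set MR = MC: 186.5 − 1.12Q = 96.6 + 0.66Q → Q_m = 50.5056.
Price P_m = 186.5 − 0.56·50.5056 = 158.2169; MC(Q_m) = 96.6 + 0.66·50.5056 = 129.9337.
Competitive Q* = 73.6885, so ΔQ = 23.1829; wedge = 158.2169 − 129.9337 = 28.2832.
The triangle = ½ × 23.1829 × 28.2832 = $327.84 thousand.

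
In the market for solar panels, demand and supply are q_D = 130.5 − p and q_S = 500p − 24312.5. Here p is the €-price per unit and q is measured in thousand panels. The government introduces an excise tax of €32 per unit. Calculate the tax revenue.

In inverse form: demand p = 130.5 − q, supply p = 48.625 + 0.002q.
Competitive equilibrium: 130.5 − q = 48.625 + 0.002q → q* = 81.7116, p* = 48.7884.
With the tax, the buyer price exceeds the seller price by 32: (130.5 − q) − (48.625 + 0.002q) = 32 → q' = 49.7754.
Tax revenue = 32 × 49.7754 = €1592.81 thousand.

€1592.81 thousand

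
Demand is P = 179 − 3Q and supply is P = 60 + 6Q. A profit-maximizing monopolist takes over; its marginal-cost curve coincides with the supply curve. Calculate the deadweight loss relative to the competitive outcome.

Competitive equilibrium: 179 − 3Q = 60 + 6Q → Q* = 13.2222, P* = 139.3333.
Marginal revenue: MR = 179 − 6Q. Set MR = MC: 179 − 6Q = 60 + 6Q → Q_m = 9.9167.
Price P_m = 179 − 3·9.9167 = 149.2499; MC(Q_m) = 60 + 6·9.9167 = 119.5002.
Competitive Q* = 13.2222, so ΔQ = 3.3055; wedge = 149.2499 − 119.5002 = 29.7497.
The triangle = ½ × 3.3055 × 29.7497 = 49.17.

49.17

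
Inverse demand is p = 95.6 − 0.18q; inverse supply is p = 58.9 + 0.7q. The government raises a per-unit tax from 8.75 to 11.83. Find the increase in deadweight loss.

Competitive equilibrium: 95.6 − 0.18q = 58.9 + 0.7q → q* = 41.7045, p* = 88.0932.
For a per-unit tax t: Δq = t/0.88, so DWL = ½·t·(t/0.88) = t²/1.76.
At t = 8.75: DWL = 43.501. At t = 11.83: DWL = 79.516.
Increase = 79.516 − 43.501 = 36.015.

36.015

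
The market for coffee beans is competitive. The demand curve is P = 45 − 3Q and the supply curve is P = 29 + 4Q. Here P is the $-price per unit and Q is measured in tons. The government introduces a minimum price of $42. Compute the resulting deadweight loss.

$5.79

Competitive equilibrium: 45 − 3Q = 29 + 4Q → Q* = 2.2857, P* = 38.1429.
At the floor P = 42, quantity demanded = (45 − 42)/3 = 1.
Sellers' marginal cost at Q' = 1: 29 + 4·1 = 33.
ΔQ = 2.2857 − 1 = 1.2857; wedge = 42 − 33 = 9.
Welfare loss = ½ × 1.2857 × 9 = $5.79.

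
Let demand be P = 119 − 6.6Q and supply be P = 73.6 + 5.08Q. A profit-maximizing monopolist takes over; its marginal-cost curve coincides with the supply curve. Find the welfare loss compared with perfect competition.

Competitive equilibrium: 119 − 6.6Q = 73.6 + 5.08Q → Q* = 3.887, P* = 93.3459.
Marginal revenue: MR = 119 − 13.2Q. Set MR = MC: 119 − 13.2Q = 73.6 + 5.08Q → Q_m = 2.4836.
Price P_m = 119 − 6.6·2.4836 = 102.6082; MC(Q_m) = 73.6 + 5.08·2.4836 = 86.2167.
Competitive Q* = 3.887, so ΔQ = 1.4034; wedge = 102.6082 − 86.2167 = 16.3915.
Welfare loss = ½ × 1.4034 × 16.3915 = 11.50.

11.50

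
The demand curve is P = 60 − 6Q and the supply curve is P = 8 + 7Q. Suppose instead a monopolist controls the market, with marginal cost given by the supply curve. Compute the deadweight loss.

10.37

Competitive equilibrium: 60 − 6Q = 8 + 7Q → Q* = 4, P* = 36.
Marginal revenue: MR = 60 − 12Q. Set MR = MC: 60 − 12Q = 8 + 7Q → Q_m = 2.7368.
Price P_m = 60 − 6·2.7368 = 43.5792; MC(Q_m) = 8 + 7·2.7368 = 27.1576.
Competitive Q* = 4, so ΔQ = 1.2632; wedge = 43.5792 − 27.1576 = 16.4216.
Deadweight loss = ½ × 1.2632 × 16.4216 = 10.37.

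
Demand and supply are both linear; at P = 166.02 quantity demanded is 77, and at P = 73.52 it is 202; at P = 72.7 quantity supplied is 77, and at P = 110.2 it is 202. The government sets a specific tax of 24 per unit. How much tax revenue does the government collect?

Demand slope = (73.52 − 166.02)/(202 − 77) = −0.74, so P = 223 − 0.74Q.
Supply slope = (110.2 − 72.7)/(202 − 77) = 0.3, so P = 49.6 + 0.3Q.
Competitive equilibrium: 223 − 0.74Q = 49.6 + 0.3Q → Q* = 166.7308, P* = 99.6192.
With the tax, the buyer price exceeds the seller price by 24: (223 − 0.74Q) − (49.6 + 0.3Q) = 24 → Q' = 143.6538.
Tax revenue = 24 × 143.6538 = 3447.69.

3447.69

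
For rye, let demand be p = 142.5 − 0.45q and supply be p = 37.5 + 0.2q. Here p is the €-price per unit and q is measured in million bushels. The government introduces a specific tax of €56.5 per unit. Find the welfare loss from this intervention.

Competitive equilibrium: 142.5 − 0.45q = 37.5 + 0.2q → q* = 161.5385, p* = 69.8077.
With the tax, the buyer price exceeds the seller price by 56.5: (142.5 − 0.45q) − (37.5 + 0.2q) = 56.5 → q' = 74.6154.
Δq = 161.5385 − 74.6154 = 86.9231; the wedge equals the tax, 56.5.
Welfare loss = ½ × 86.9231 × 56.5 = €2455.58 million.

€2455.58 million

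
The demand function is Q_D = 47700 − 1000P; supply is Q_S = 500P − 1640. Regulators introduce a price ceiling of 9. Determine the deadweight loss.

214084.27

In inverse form: demand P = 47.7 − 0.001Q, supply P = 3.28 + 0.002Q.
Competitive equilibrium: 47.7 − 0.001Q = 3.28 + 0.002Q → Q* = 14806.6667, P* = 32.8933.
At the ceiling P = 9, quantity supplied = (9 − 3.28)/0.002 = 2860.
Willingness to pay at Q' = 2860: 47.7 − 0.001·2860 = 44.84.
ΔQ = 14806.6667 − 2860 = 11946.6667; wedge = 44.84 − 9 = 35.84.
The triangle = ½ × 11946.6667 × 35.84 = 214084.27.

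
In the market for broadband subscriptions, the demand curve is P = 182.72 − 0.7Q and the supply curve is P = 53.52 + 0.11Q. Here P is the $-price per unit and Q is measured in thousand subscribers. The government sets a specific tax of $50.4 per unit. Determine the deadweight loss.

Competitive equilibrium: 182.72 − 0.7Q = 53.52 + 0.11Q → Q* = 159.5062, P* = 71.0657.
With the tax, the buyer price exceeds the seller price by 50.4: (182.72 − 0.7Q) − (53.52 + 0.11Q) = 50.4 → Q' = 97.284.
ΔQ = 159.5062 − 97.284 = 62.2222; the wedge equals the tax, 50.4.
Welfare loss = ½ × 62.2222 × 50.4 = $1568 thousand.

$1568 thousand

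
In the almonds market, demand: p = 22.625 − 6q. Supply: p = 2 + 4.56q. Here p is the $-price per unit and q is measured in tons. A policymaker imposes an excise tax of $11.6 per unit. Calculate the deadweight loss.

Competitive equilibrium: 22.625 − 6q = 2 + 4.56q → q* = 1.9531, p* = 10.9063.
With the tax, the buyer price exceeds the seller price by 11.6: (22.625 − 6q) − (2 + 4.56q) = 11.6 → q' = 0.8546.
Δq = 1.9531 − 0.8546 = 1.0985; the wedge equals the tax, 11.6.
Welfare loss = ½ × 1.0985 × 11.6 = $6.37.

$6.37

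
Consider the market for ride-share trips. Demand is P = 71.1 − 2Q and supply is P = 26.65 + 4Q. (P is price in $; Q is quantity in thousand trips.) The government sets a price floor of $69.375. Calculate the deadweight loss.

Competitive equilibrium: 71.1 − 2Q = 26.65 + 4Q → Q* = 7.4083, P* = 56.2833.
At the floor P = 69.375, quantity demanded = (71.1 − 69.375)/2 = 0.8625.
Sellers' marginal cost at Q' = 0.8625: 26.65 + 4·0.8625 = 30.1.
ΔQ = 7.4083 − 0.8625 = 6.5458; wedge = 69.375 − 30.1 = 39.275.
Welfare loss = ½ × 6.5458 × 39.275 = $128.54 thousand.

$128.54 thousand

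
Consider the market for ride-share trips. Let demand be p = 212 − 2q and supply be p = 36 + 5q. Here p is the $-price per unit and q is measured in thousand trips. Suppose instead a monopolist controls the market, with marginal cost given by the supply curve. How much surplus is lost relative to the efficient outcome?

Competitive equilibrium: 212 − 2q = 36 + 5q → q* = 25.1429, p* = 161.7143.
Marginal revenue: MR = 212 − 4q. Set MR = MC: 212 − 4q = 36 + 5q → q_m = 19.5556.
Price p_m = 212 − 2·19.5556 = 172.8888; MC(q_m) = 36 + 5·19.5556 = 133.778.
Competitive q* = 25.1429, so Δq = 5.5873; wedge = 172.8888 − 133.778 = 39.1108.
The triangle = ½ × 5.5873 × 39.1108 = $109.26 thousand.

$109.26 thousand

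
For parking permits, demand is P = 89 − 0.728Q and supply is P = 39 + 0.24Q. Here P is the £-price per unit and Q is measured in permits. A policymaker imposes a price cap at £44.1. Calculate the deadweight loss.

Competitive equilibrium: 89 − 0.728Q = 39 + 0.24Q → Q* = 51.6529, P* = 51.3967.
At the ceiling P = 44.1, quantity supplied = (44.1 − 39)/0.24 = 21.25.
Willingness to pay at Q' = 21.25: 89 − 0.728·21.25 = 73.53.
ΔQ = 51.6529 − 21.25 = 30.4029; wedge = 73.53 − 44.1 = 29.43.
Deadweight loss = ½ × 30.4029 × 29.43 = £447.38.

£447.38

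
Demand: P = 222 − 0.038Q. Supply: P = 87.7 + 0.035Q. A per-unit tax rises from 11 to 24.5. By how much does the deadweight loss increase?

Competitive equilibrium: 222 − 0.038Q = 87.7 + 0.035Q → Q* = 1839.726, P* = 152.0904.
For a per-unit tax t: ΔQ = t/0.073, so DWL = ½·t·(t/0.073) = t²/0.146.
At t = 11: DWL = 828.767. At t = 24.5: DWL = 4111.301.
Increase = 4111.301 − 828.767 = 3282.53.

3282.53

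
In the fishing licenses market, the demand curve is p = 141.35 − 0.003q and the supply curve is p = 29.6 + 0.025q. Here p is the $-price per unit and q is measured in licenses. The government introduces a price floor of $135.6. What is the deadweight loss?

$60244.17

Competitive equilibrium: 141.35 − 0.003q = 29.6 + 0.025q → q* = 3991.07143, p* = 129.37679.
At the floor p = 135.6, quantity demanded = (141.35 − 135.6)/0.003 = 1916.66667.
Sellers' marginal cost at q' = 1916.66667: 29.6 + 0.025·1916.66667 = 77.51667.
Δq = 3991.07143 − 1916.66667 = 2074.40476; wedge = 135.6 − 77.51667 = 58.08333.
Deadweight loss = ½ × 2074.40476 × 58.08333 = $60244.17.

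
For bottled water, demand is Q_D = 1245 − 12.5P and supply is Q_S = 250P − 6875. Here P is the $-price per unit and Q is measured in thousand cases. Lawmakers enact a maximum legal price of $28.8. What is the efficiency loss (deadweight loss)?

In inverse form: demand P = 99.6 − 0.08Q, supply P = 27.5 + 0.004Q.
Competitive equilibrium: 99.6 − 0.08Q = 27.5 + 0.004Q → Q* = 858.3333, P* = 30.9333.
At the ceiling P = 28.8, quantity supplied = (28.8 − 27.5)/0.004 = 325.
Willingness to pay at Q' = 325: 99.6 − 0.08·325 = 73.6.
ΔQ = 858.3333 − 325 = 533.3333; wedge = 73.6 − 28.8 = 44.8.
Deadweight loss = ½ × 533.3333 × 44.8 = $11946.67 thousand.

$11946.67 thousand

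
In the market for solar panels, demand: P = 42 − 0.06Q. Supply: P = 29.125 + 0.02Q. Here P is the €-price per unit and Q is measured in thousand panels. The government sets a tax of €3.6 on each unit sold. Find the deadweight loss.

€81 thousand

Competitive equilibrium: 42 − 0.06Q = 29.125 + 0.02Q → Q* = 160.9375, P* = 32.3438.
With the tax, the buyer price exceeds the seller price by 3.6: (42 − 0.06Q) − (29.125 + 0.02Q) = 3.6 → Q' = 115.9375.
ΔQ = 160.9375 − 115.9375 = 45; the wedge equals the tax, 3.6.
Welfare loss = ½ × 45 × 3.6 = €81 thousand.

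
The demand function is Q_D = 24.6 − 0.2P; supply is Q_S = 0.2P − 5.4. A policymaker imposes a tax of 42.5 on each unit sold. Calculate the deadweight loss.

In inverse form: demand P = 123 − 5Q, supply P = 27 + 5Q.
Competitive equilibrium: 123 − 5Q = 27 + 5Q → Q* = 9.6, P* = 75.
With the tax, the buyer price exceeds the seller price by 42.5: (123 − 5Q) − (27 + 5Q) = 42.5 → Q' = 5.35.
ΔQ = 9.6 − 5.35 = 4.25; the wedge equals the tax, 42.5.
DWL = ½ × 4.25 × 42.5 = 90.31.

90.31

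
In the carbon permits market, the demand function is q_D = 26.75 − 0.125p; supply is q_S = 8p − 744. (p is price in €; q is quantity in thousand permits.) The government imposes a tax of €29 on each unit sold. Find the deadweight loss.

In inverse form: demand p = 214 − 8q, supply p = 93 + 0.125q.
Competitive equilibrium: 214 − 8q = 93 + 0.125q → q* = 14.8923, p* = 94.8615.
With the tax, the buyer price exceeds the seller price by 29: (214 − 8q) − (93 + 0.125q) = 29 → q' = 11.3231.
Δq = 14.8923 − 11.3231 = 3.5692; the wedge equals the tax, 29.
DWL = ½ × 3.5692 × 29 = €51.75 thousand.

€51.75 thousand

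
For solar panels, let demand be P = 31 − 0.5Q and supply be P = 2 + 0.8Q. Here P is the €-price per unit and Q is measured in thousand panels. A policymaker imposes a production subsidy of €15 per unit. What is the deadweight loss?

€86.54 thousand

Competitive equilibrium: 31 − 0.5Q = 2 + 0.8Q → Q* = 22.3077, P* = 19.8462.
The subsidy lowers effective supply by 15: P = 0.8Q − 13.
New quantity: 31 − 0.5Q = 0.8Q − 13 → Q' = 33.8462.
Overproduction ΔQ = 33.8462 − 22.3077 = 11.5385; wedge = subsidy = 15.
Welfare loss = ½ × 11.5385 × 15 = €86.54 thousand.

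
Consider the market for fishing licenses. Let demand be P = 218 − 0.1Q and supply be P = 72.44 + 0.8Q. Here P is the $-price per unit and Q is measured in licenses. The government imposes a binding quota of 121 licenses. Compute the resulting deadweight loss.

$746.642

Competitive equilibrium: 218 − 0.1Q = 72.44 + 0.8Q → Q* = 161.73333, P* = 201.82667.
At Q = 121: demand price = 218 − 0.1·121 = 205.9; supply price = 72.44 + 0.8·121 = 169.24.
ΔQ = 161.73333 − 121 = 40.73333; wedge = 205.9 − 169.24 = 36.66.
The triangle = ½ × 40.73333 × 36.66 = $746.642.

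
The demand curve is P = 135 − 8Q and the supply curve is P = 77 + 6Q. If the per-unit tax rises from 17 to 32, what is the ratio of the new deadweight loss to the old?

Competitive equilibrium: 135 − 8Q = 77 + 6Q → Q* = 4.1429, P* = 101.8571.
For a per-unit tax t: ΔQ = t/14, so DWL = ½·t·(t/14) = t²/28.
At t = 17: DWL = 10.321. At t = 32: DWL = 36.571.
Ratio = (32/17)² = 3.543.

3.543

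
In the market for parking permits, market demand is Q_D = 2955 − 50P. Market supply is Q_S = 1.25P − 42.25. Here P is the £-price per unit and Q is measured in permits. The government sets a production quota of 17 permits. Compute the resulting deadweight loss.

In inverse form: demand P = 59.1 − 0.02Q, supply P = 33.8 + 0.8Q.
Competitive equilibrium: 59.1 − 0.02Q = 33.8 + 0.8Q → Q* = 30.8537, P* = 58.4829.
At Q = 17: demand price = 59.1 − 0.02·17 = 58.76; supply price = 33.8 + 0.8·17 = 47.4.
ΔQ = 30.8537 − 17 = 13.8537; wedge = 58.76 − 47.4 = 11.36.
DWL = ½ × 13.8537 × 11.36 = £78.69.

£78.69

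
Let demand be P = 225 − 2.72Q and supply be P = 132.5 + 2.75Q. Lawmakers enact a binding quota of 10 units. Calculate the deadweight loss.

130.61

Competitive equilibrium: 225 − 2.72Q = 132.5 + 2.75Q → Q* = 16.9104, P* = 179.0037.
At Q = 10: demand price = 225 − 2.72·10 = 197.8; supply price = 132.5 + 2.75·10 = 160.
ΔQ = 16.9104 − 10 = 6.9104; wedge = 197.8 − 160 = 37.8.
Welfare loss = ½ × 6.9104 × 37.8 = 130.61.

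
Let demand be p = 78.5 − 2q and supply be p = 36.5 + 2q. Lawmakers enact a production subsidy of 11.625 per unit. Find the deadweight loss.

16.89

Competitive equilibrium: 78.5 − 2q = 36.5 + 2q → q* = 10.5, p* = 57.5.
The subsidy lowers effective supply by 11.625: p = 24.875 + 2q.
New quantity: 78.5 − 2q = 24.875 + 2q → q' = 13.4063.
Overproduction Δq = 13.4063 − 10.5 = 2.9063; wedge = subsidy = 11.625.
Deadweight loss = ½ × 2.9063 × 11.625 = 16.89.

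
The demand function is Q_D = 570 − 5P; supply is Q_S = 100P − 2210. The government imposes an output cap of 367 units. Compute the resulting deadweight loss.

523.64

In inverse form: demand P = 114 − 0.2Q, supply P = 22.1 + 0.01Q.
Competitive equilibrium: 114 − 0.2Q = 22.1 + 0.01Q → Q* = 437.619, P* = 26.4762.
At Q = 367: demand price = 114 − 0.2·367 = 40.6; supply price = 22.1 + 0.01·367 = 25.77.
ΔQ = 437.619 − 367 = 70.619; wedge = 40.6 − 25.77 = 14.83.
DWL = ½ × 70.619 × 14.83 = 523.64.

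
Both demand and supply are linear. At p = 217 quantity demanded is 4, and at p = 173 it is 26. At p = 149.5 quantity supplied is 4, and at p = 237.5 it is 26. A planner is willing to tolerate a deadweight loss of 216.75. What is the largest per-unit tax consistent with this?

Demand slope = (173 − 217)/(26 − 4) = −2, so p = 225 − 2q.
Supply slope = (237.5 − 149.5)/(26 − 4) = 4, so p = 133.5 + 4q.
Competitive equilibrium: 225 − 2q = 133.5 + 4q → q* = 15.25, p* = 194.5.
A tax t gives Δq = t/6 and wedge t, so DWL = t²/12.
t²/12 = 216.75 → t² = 2601 → t = 51.

51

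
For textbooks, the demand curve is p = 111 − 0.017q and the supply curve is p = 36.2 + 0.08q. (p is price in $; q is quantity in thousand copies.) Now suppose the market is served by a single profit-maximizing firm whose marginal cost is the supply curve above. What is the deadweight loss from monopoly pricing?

$641.34 thousand

Competitive equilibrium: 111 − 0.017q = 36.2 + 0.08q → q* = 771.134, p* = 97.8907.
Marginal revenue: MR = 111 − 0.034q. Set MR = MC: 111 − 0.034q = 36.2 + 0.08q → q_m = 656.1404.
Price p_m = 111 − 0.017·656.1404 = 99.8456; MC(q_m) = 36.2 + 0.08·656.1404 = 88.6912.
Competitive q* = 771.134, so Δq = 114.9936; wedge = 99.8456 − 88.6912 = 11.1544.
The triangle = ½ × 114.9936 × 11.1544 = $641.34 thousand.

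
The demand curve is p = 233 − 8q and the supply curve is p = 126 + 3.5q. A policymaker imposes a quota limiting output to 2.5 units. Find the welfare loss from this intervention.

Competitive equilibrium: 233 − 8q = 126 + 3.5q → q* = 9.3043, p* = 158.5652.
At q = 2.5: demand price = 233 − 8·2.5 = 213; supply price = 126 + 3.5·2.5 = 134.75.
Δq = 9.3043 − 2.5 = 6.8043; wedge = 213 − 134.75 = 78.25.
DWL = ½ × 6.8043 × 78.25 = 266.22.

266.22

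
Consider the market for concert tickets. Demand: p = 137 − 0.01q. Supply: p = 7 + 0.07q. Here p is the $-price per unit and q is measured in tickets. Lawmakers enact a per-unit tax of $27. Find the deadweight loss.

$4556.25

Competitive equilibrium: 137 − 0.01q = 7 + 0.07q → q* = 1625, p* = 120.75.
With the tax, the buyer price exceeds the seller price by 27: (137 − 0.01q) − (7 + 0.07q) = 27 → q' = 1287.5.
Δq = 1625 − 1287.5 = 337.5; the wedge equals the tax, 27.
Deadweight loss = ½ × 337.5 × 27 = $4556.25.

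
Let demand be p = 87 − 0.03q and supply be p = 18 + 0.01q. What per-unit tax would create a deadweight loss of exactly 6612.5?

Competitive equilibrium: 87 − 0.03q = 18 + 0.01q → q* = 1725, p* = 35.25.
A tax t gives Δq = t/0.04 and wedge t, so DWL = t²/0.08.
t²/0.08 = 6612.5 → t² = 529 → t = 23.

23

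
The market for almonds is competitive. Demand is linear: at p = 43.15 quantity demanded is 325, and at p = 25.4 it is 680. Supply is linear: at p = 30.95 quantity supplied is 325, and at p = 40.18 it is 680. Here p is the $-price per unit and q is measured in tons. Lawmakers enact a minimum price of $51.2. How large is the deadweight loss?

Demand slope = (25.4 − 43.15)/(680 − 325) = −0.05, so p = 59.4 − 0.05q.
Supply slope = (40.18 − 30.95)/(680 − 325) = 0.026, so p = 22.5 + 0.026q.
Competitive equilibrium: 59.4 − 0.05q = 22.5 + 0.026q → q* = 485.5263, p* = 35.1237.
At the floor p = 51.2, quantity demanded = (59.4 − 51.2)/0.05 = 164.
Sellers' marginal cost at q' = 164: 22.5 + 0.026·164 = 26.764.
Δq = 485.5263 − 164 = 321.5263; wedge = 51.2 − 26.764 = 24.436.
DWL = ½ × 321.5263 × 24.436 = $3928.41.

$3928.41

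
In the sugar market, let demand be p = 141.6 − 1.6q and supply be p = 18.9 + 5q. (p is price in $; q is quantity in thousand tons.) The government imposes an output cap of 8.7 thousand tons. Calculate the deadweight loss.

$322.84 thousand

Competitive equilibrium: 141.6 − 1.6q = 18.9 + 5q → q* = 18.5909, p* = 111.8545.
At q = 8.7: demand price = 141.6 − 1.6·8.7 = 127.68; supply price = 18.9 + 5·8.7 = 62.4.
Δq = 18.5909 − 8.7 = 9.8909; wedge = 127.68 − 62.4 = 65.28.
DWL = ½ × 9.8909 × 65.28 = $322.84 thousand.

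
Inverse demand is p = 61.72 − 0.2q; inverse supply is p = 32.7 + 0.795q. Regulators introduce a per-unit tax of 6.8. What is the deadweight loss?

23.24

Competitive equilibrium: 61.72 − 0.2q = 32.7 + 0.795q → q* = 29.1658, p* = 55.8868.
With the tax, the buyer price exceeds the seller price by 6.8: (61.72 − 0.2q) − (32.7 + 0.795q) = 6.8 → q' = 22.3317.
Δq = 29.1658 − 22.3317 = 6.8341; the wedge equals the tax, 6.8.
DWL = ½ × 6.8341 × 6.8 = 23.24.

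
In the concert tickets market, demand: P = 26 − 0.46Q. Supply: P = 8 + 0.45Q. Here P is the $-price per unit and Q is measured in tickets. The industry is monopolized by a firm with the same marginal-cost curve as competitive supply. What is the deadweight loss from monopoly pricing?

$20.07

Competitive equilibrium: 26 − 0.46Q = 8 + 0.45Q → Q* = 19.7802, P* = 16.9011.
Marginal revenue: MR = 26 − 0.92Q. Set MR = MC: 26 − 0.92Q = 8 + 0.45Q → Q_m = 13.1387.
Price P_m = 26 − 0.46·13.1387 = 19.9562; MC(Q_m) = 8 + 0.45·13.1387 = 13.9124.
Competitive Q* = 19.7802, so ΔQ = 6.6415; wedge = 19.9562 − 13.9124 = 6.0438.
Welfare loss = ½ × 6.6415 × 6.0438 = $20.07.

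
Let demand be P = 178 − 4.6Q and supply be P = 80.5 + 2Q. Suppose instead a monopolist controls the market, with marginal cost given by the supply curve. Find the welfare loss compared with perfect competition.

Competitive equilibrium: 178 − 4.6Q = 80.5 + 2Q → Q* = 14.7727, P* = 110.0455.
Marginal revenue: MR = 178 − 9.2Q. Set MR = MC: 178 − 9.2Q = 80.5 + 2Q → Q_m = 8.7054.
Price P_m = 178 − 4.6·8.7054 = 137.9552; MC(Q_m) = 80.5 + 2·8.7054 = 97.9108.
Competitive Q* = 14.7727, so ΔQ = 6.0673; wedge = 137.9552 − 97.9108 = 40.0444.
The triangle = ½ × 6.0673 × 40.0444 = 121.48.

121.48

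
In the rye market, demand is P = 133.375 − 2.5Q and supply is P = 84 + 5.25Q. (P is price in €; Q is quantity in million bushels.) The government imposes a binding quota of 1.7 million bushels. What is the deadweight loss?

Competitive equilibrium: 133.375 − 2.5Q = 84 + 5.25Q → Q* = 6.37097, P* = 117.44758.
At Q = 1.7: demand price = 133.375 − 2.5·1.7 = 129.125; supply price = 84 + 5.25·1.7 = 92.925.
ΔQ = 6.37097 − 1.7 = 4.67097; wedge = 129.125 − 92.925 = 36.2.
Welfare loss = ½ × 4.67097 × 36.2 = €84.54 million.

€84.54 million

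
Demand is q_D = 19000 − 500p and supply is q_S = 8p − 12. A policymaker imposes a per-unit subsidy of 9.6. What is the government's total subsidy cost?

3484.72

In inverse form: demand p = 38 − 0.002q, supply p = 1.5 + 0.125q.
Competitive equilibrium: 38 − 0.002q = 1.5 + 0.125q → q* = 287.4016, p* = 37.4252.
The subsidy lowers effective supply by 9.6: p = 0.125q − 8.1.
New quantity: 38 − 0.002q = 0.125q − 8.1 → q' = 362.9921.
Total subsidy cost = 9.6 × 362.9921 = 3484.72.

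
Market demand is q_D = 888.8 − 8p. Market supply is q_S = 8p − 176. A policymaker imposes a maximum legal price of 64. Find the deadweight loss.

In inverse form: demand p = 111.1 − 0.125q, supply p = 22 + 0.125q.
Competitive equilibrium: 111.1 − 0.125q = 22 + 0.125q → q* = 356.4, p* = 66.55.
At the ceiling p = 64, quantity supplied = (64 − 22)/0.125 = 336.
Willingness to pay at q' = 336: 111.1 − 0.125·336 = 69.1.
Δq = 356.4 − 336 = 20.4; wedge = 69.1 − 64 = 5.1.
Welfare loss = ½ × 20.4 × 5.1 = 52.02.

52.02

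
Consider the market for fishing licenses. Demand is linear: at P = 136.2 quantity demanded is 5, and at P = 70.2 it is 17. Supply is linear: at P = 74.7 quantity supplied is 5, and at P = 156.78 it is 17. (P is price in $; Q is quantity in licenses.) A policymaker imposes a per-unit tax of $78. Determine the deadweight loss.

$246.52

Demand slope = (70.2 − 136.2)/(17 − 5) = −5.5, so P = 163.7 − 5.5Q.
Supply slope = (156.78 − 74.7)/(17 − 5) = 6.84, so P = 40.5 + 6.84Q.
Competitive equilibrium: 163.7 − 5.5Q = 40.5 + 6.84Q → Q* = 9.9838, P* = 108.7891.
With the tax, the buyer price exceeds the seller price by 78: (163.7 − 5.5Q) − (40.5 + 6.84Q) = 78 → Q' = 3.6629.
ΔQ = 9.9838 − 3.6629 = 6.3209; the wedge equals the tax, 78.
The triangle = ½ × 6.3209 × 78 = $246.52.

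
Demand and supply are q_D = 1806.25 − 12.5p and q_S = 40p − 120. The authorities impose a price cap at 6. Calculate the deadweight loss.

79120.05

In inverse form: demand p = 144.5 − 0.08q, supply p = 3 + 0.025q.
Competitive equilibrium: 144.5 − 0.08q = 3 + 0.025q → q* = 1347.61905, p* = 36.69048.
At the ceiling p = 6, quantity supplied = (6 − 3)/0.025 = 120.
Willingness to pay at q' = 120: 144.5 − 0.08·120 = 134.9.
Δq = 1347.61905 − 120 = 1227.61905; wedge = 134.9 − 6 = 128.9.
Deadweight loss = ½ × 1227.61905 × 128.9 = 79120.05.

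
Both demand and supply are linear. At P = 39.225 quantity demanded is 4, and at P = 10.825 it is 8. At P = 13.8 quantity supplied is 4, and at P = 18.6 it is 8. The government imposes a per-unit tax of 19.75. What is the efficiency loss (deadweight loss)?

Demand slope = (10.825 − 39.225)/(8 − 4) = −7.1, so P = 67.625 − 7.1Q.
Supply slope = (18.6 − 13.8)/(8 − 4) = 1.2, so P = 9 + 1.2Q.
Competitive equilibrium: 67.625 − 7.1Q = 9 + 1.2Q → Q* = 7.0633, P* = 17.4759.
With the tax, the buyer price exceeds the seller price by 19.75: (67.625 − 7.1Q) − (9 + 1.2Q) = 19.75 → Q' = 4.6837.
ΔQ = 7.0633 − 4.6837 = 2.3796; the wedge equals the tax, 19.75.
Deadweight loss = ½ × 2.3796 × 19.75 = 23.50.

23.50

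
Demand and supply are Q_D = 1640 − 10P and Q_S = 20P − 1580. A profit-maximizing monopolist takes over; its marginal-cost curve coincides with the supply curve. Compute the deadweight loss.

In inverse form: demand P = 164 − 0.1Q, supply P = 79 + 0.05Q.
Competitive equilibrium: 164 − 0.1Q = 79 + 0.05Q → Q* = 566.6667, P* = 107.3333.
Marginal revenue: MR = 164 − 0.2Q. Set MR = MC: 164 − 0.2Q = 79 + 0.05Q → Q_m = 340.
Price P_m = 164 − 0.1·340 = 130; MC(Q_m) = 79 + 0.05·340 = 96.
Competitive Q* = 566.6667, so ΔQ = 226.6667; wedge = 130 − 96 = 34.
DWL = ½ × 226.6667 × 34 = 3853.33.

3853.33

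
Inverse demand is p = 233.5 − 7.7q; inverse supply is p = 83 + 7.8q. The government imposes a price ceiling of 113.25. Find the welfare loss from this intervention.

263.55

Competitive equilibrium: 233.5 − 7.7q = 83 + 7.8q → q* = 9.7097, p* = 158.7355.
At the ceiling p = 113.25, quantity supplied = (113.25 − 83)/7.8 = 3.8782.
Willingness to pay at q' = 3.8782: 233.5 − 7.7·3.8782 = 203.6379.
Δq = 9.7097 − 3.8782 = 5.8315; wedge = 203.6379 − 113.25 = 90.3879.
Welfare loss = ½ × 5.8315 × 90.3879 = 263.55.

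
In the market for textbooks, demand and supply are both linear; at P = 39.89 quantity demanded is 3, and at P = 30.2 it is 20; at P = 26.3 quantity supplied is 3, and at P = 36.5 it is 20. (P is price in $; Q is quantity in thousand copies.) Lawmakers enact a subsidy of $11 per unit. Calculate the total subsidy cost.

$264.19 thousand

Demand slope = (30.2 − 39.89)/(20 − 3) = −0.57, so P = 41.6 − 0.57Q.
Supply slope = (36.5 − 26.3)/(20 − 3) = 0.6, so P = 24.5 + 0.6Q.
Competitive equilibrium: 41.6 − 0.57Q = 24.5 + 0.6Q → Q* = 14.6154, P* = 33.2692.
The subsidy lowers effective supply by 11: P = 13.5 + 0.6Q.
New quantity: 41.6 − 0.57Q = 13.5 + 0.6Q → Q' = 24.0171.
Total subsidy cost = 11 × 24.0171 = $264.19 thousand.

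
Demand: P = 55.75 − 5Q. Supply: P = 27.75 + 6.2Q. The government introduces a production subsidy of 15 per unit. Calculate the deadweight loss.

Competitive equilibrium: 55.75 − 5Q = 27.75 + 6.2Q → Q* = 2.5, P* = 43.25.
The subsidy lowers effective supply by 15: P = 12.75 + 6.2Q.
New quantity: 55.75 − 5Q = 12.75 + 6.2Q → Q' = 3.8393.
Overproduction ΔQ = 3.8393 − 2.5 = 1.3393; wedge = subsidy = 15.
Deadweight loss = ½ × 1.3393 × 15 = 10.04.

10.04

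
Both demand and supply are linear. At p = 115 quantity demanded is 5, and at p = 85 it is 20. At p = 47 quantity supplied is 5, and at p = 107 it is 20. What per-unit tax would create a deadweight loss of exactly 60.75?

Demand slope = (85 − 115)/(20 − 5) = −2, so p = 125 − 2q.
Supply slope = (107 − 47)/(20 − 5) = 4, so p = 27 + 4q.
Competitive equilibrium: 125 − 2q = 27 + 4q → q* = 16.3333, p* = 92.3333.
A tax t gives Δq = t/6 and wedge t, so DWL = t²/12.
t²/12 = 60.75 → t² = 729 → t = 27.

27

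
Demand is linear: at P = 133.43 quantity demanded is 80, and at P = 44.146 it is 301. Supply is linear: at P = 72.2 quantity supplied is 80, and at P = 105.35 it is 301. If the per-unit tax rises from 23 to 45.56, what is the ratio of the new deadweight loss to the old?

3.924

Demand slope = (44.146 − 133.43)/(301 − 80) = −0.404, so P = 165.75 − 0.404Q.
Supply slope = (105.35 − 72.2)/(301 − 80) = 0.15, so P = 60.2 + 0.15Q.
Competitive equilibrium: 165.75 − 0.404Q = 60.2 + 0.15Q → Q* = 190.5235, P* = 88.7785.
For a per-unit tax t: ΔQ = t/0.554, so DWL = ½·t·(t/0.554) = t²/1.108.
At t = 23: DWL = 477.437. At t = 45.56: DWL = 1873.388.
Ratio = (45.56/23)² = 3.924.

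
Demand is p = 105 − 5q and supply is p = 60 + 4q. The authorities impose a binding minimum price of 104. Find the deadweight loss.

103.68

Competitive equilibrium: 105 − 5q = 60 + 4q → q* = 5, p* = 80.
At the floor p = 104, quantity demanded = (105 − 104)/5 = 0.2.
Sellers' marginal cost at q' = 0.2: 60 + 4·0.2 = 60.8.
Δq = 5 − 0.2 = 4.8; wedge = 104 − 60.8 = 43.2.
The triangle = ½ × 4.8 × 43.2 = 103.68.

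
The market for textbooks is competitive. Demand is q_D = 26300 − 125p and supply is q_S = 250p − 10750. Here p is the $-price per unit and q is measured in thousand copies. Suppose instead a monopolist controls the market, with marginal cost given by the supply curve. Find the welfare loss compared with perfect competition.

In inverse form: demand p = 210.4 − 0.008q, supply p = 43 + 0.004q.
Competitive equilibrium: 210.4 − 0.008q = 43 + 0.004q → q* = 13950, p* = 98.8.
Marginal revenue: MR = 210.4 − 0.016q. Set MR = MC: 210.4 − 0.016q = 43 + 0.004q → q_m = 8370.
Price p_m = 210.4 − 0.008·8370 = 143.44; MC(q_m) = 43 + 0.004·8370 = 76.48.
Competitive q* = 13950, so Δq = 5580; wedge = 143.44 − 76.48 = 66.96.
Deadweight loss = ½ × 5580 × 66.96 = $186818.40 thousand.

$186818.40 thousand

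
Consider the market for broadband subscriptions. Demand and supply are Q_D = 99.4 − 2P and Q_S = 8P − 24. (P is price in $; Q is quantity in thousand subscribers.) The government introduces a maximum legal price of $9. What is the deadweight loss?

In inverse form: demand P = 49.7 − 0.5Q, supply P = 3 + 0.125Q.
Competitive equilibrium: 49.7 − 0.5Q = 3 + 0.125Q → Q* = 74.72, P* = 12.34.
At the ceiling P = 9, quantity supplied = (9 − 3)/0.125 = 48.
Willingness to pay at Q' = 48: 49.7 − 0.5·48 = 25.7.
ΔQ = 74.72 − 48 = 26.72; wedge = 25.7 − 9 = 16.7.
The triangle = ½ × 26.72 × 16.7 = $223.112 thousand.

$223.112 thousand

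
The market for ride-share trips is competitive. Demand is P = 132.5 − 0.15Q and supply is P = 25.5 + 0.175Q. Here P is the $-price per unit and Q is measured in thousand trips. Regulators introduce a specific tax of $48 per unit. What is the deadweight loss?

$3544.62 thousand

Competitive equilibrium: 132.5 − 0.15Q = 25.5 + 0.175Q → Q* = 329.2308, P* = 83.1154.
With the tax, the buyer price exceeds the seller price by 48: (132.5 − 0.15Q) − (25.5 + 0.175Q) = 48 → Q' = 181.5385.
ΔQ = 329.2308 − 181.5385 = 147.6923; the wedge equals the tax, 48.
DWL = ½ × 147.6923 × 48 = $3544.62 thousand.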